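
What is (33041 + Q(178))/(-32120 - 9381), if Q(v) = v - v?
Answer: -703/883 ≈ -0.79615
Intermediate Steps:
Q(v) = 0
(33041 + Q(178))/(-32120 - 9381) = (33041 + 0)/(-32120 - 9381) = 33041/(-41501) = 33041*(-1/41501) = -703/883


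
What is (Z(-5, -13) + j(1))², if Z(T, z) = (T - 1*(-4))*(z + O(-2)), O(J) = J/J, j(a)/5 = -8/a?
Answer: 784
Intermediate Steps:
j(a) = -40/a (j(a) = 5*(-8/a) = -40/a)
O(J) = 1
Z(T, z) = (1 + z)*(4 + T) (Z(T, z) = (T - 1*(-4))*(z + 1) = (T + 4)*(1 + z) = (4 + T)*(1 + z) = (1 + z)*(4 + T))
(Z(-5, -13) + j(1))² = ((4 - 5 + 4*(-13) - 5*(-13)) - 40/1)² = ((4 - 5 - 52 + 65) - 40*1)² = (12 - 40)² = (-28)² = 784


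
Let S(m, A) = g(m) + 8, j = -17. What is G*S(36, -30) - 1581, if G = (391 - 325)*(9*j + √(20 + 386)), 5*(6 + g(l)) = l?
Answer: -472413/5 + 3036*√406/5 ≈ -82248.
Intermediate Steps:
g(l) = -6 + l/5
G = -10098 + 66*√406 (G = (391 - 325)*(9*(-17) + √(20 + 386)) = 66*(-153 + √406) = -10098 + 66*√406 ≈ -8768.1)
S(m, A) = 2 + m/5 (S(m, A) = (-6 + m/5) + 8 = 2 + m/5)
G*S(36, -30) - 1581 = (-10098 + 66*√406)*(2 + (⅕)*36) - 1581 = (-10098 + 66*√406)*(2 + 36/5) - 1581 = (-10098 + 66*√406)*(46/5) - 1581 = (-464508/5 + 3036*√406/5) - 1581 = -472413/5 + 3036*√406/5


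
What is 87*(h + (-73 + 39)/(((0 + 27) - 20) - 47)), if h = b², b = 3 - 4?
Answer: 3219/20 ≈ 160.95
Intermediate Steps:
b = -1
h = 1 (h = (-1)² = 1)
87*(h + (-73 + 39)/(((0 + 27) - 20) - 47)) = 87*(1 + (-73 + 39)/(((0 + 27) - 20) - 47)) = 87*(1 - 34/((27 - 20) - 47)) = 87*(1 - 34/(7 - 47)) = 87*(1 - 34/(-40)) = 87*(1 - 34*(-1/40)) = 87*(1 + 17/20) = 87*(37/20) = 3219/20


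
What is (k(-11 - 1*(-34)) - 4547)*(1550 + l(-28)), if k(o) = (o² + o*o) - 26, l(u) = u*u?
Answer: -8204010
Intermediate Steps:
l(u) = u²
k(o) = -26 + 2*o² (k(o) = (o² + o²) - 26 = 2*o² - 26 = -26 + 2*o²)
(k(-11 - 1*(-34)) - 4547)*(1550 + l(-28)) = ((-26 + 2*(-11 - 1*(-34))²) - 4547)*(1550 + (-28)²) = ((-26 + 2*(-11 + 34)²) - 4547)*(1550 + 784) = ((-26 + 2*23²) - 4547)*2334 = ((-26 + 2*529) - 4547)*2334 = ((-26 + 1058) - 4547)*2334 = (1032 - 4547)*2334 = -3515*2334 = -8204010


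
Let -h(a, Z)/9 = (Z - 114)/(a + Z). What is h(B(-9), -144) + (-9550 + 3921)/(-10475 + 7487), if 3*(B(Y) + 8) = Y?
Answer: -6065641/463140 ≈ -13.097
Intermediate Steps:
B(Y) = -8 + Y/3
h(a, Z) = -9*(-114 + Z)/(Z + a) (h(a, Z) = -9*(Z - 114)/(a + Z) = -9*(-114 + Z)/(Z + a))
h(B(-9), -144) + (-9550 + 3921)/(-10475 + 7487) = 9*(114 - 1*(-144))/(-144 + (-8 + (⅓)*(-9))) + (-9550 + 3921)/(-10475 + 7487) = 9*(114 + 144)/(-144 + (-8 - 3)) - 5629/(-2988) = 9*258/(-144 - 11) - 5629*(-1/2988) = 9*258/(-155) + 5629/2988 = 9*(-1/155)*258 + 5629/2988 = -2322/155 + 5629/2988 = -6065641/463140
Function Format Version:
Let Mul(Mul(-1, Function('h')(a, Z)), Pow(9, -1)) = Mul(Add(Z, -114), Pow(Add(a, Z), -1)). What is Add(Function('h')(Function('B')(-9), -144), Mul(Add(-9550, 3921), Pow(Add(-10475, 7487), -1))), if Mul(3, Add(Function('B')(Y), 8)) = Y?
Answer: Rational(-6065641, 463140) ≈ -13.097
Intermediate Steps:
Function('B')(Y) = Add(-8, Mul(Rational(1, 3), Y))
Function('h')(a, Z) = Mul(-9, Pow(Add(Z, a), -1), Add(-114, Z)) (Function('h')(a, Z) = Mul(-9, Mul(Add(Z, -114), Pow(Add(a, Z), -1))) = Mul(-9, Mul(Add(-114, Z), Pow(Add(Z, a), -1))) = Mul(-9, Mul(Pow(Add(Z, a), -1), Add(-114, Z))) = Mul(-9, Pow(Add(Z, a), -1), Add(-114, Z)))
Add(Function('h')(Function('B')(-9), -144), Mul(Add(-9550, 3921), Pow(Add(-10475, 7487), -1))) = Add(Mul(9, Pow(Add(-144, Add(-8, Mul(Rational(1, 3), -9))), -1), Add(114, Mul(-1, -144))), Mul(Add(-9550, 3921), Pow(Add(-10475, 7487), -1))) = Add(Mul(9, Pow(Add(-144, Add(-8, -3)), -1), Add(114, 144)), Mul(-5629, Pow(-2988, -1))) = Add(Mul(9, Pow(Add(-144, -11), -1), 258), Mul(-5629, Rational(-1, 2988))) = Add(Mul(9, Pow(-155, -1), 258), Rational(5629, 2988)) = Add(Mul(9, Rational(-1, 155), 258), Rational(5629, 2988)) = Add(Rational(-2322, 155), Rational(5629, 2988)) = Rational(-6065641, 463140)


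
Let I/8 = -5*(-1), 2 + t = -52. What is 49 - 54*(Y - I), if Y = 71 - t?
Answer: -4541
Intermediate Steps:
t = -54 (t = -2 - 52 = -54)
I = 40 (I = 8*(-5*(-1)) = 8*5 = 40)
Y = 125 (Y = 71 - 1*(-54) = 71 + 54 = 125)
49 - 54*(Y - I) = 49 - 54*(125 - 1*40) = 49 - 54*(125 - 40) = 49 - 54*85 = 49 - 4590 = -4541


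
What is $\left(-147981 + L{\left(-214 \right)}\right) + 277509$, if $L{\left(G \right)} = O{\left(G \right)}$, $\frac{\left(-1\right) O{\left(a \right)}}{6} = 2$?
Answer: $129516$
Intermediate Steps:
$O{\left(a \right)} = -12$ ($O{\left(a \right)} = \left(-6\right) 2 = -12$)
$L{\left(G \right)} = -12$
$\left(-147981 + L{\left(-214 \right)}\right) + 277509 = \left(-147981 - 12\right) + 277509 = -147993 + 277509 = 129516$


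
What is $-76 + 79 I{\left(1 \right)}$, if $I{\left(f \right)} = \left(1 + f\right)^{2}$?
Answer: $240$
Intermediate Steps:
$-76 + 79 I{\left(1 \right)} = -76 + 79 \left(1 + 1\right)^{2} = -76 + 79 \cdot 2^{2} = -76 + 79 \cdot 4 = -76 + 316 = 240$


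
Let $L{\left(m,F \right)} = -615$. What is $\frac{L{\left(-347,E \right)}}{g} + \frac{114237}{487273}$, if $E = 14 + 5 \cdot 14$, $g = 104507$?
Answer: $\frac{11638893264}{50923439411} \approx 0.22856$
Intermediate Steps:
$E = 84$ ($E = 14 + 70 = 84$)
$\frac{L{\left(-347,E \right)}}{g} + \frac{114237}{487273} = - \frac{615}{104507} + \frac{114237}{487273} = \frac{11638893264}{50923439411}$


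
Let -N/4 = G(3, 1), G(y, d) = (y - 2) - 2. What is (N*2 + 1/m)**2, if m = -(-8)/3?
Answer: 4489/64 ≈ 70.141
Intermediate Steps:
G(y, d) = -4 + y (G(y, d) = (-2 + y) - 2 = -4 + y)
m = 8/3 (m = -(-8)/3 = -2*(-4/3) = 8/3 ≈ 2.6667)
N = 4 (N = -4*(-4 + 3) = -4*(-1) = 4)
(N*2 + 1/m)**2 = (4*2 + 1/(8/3))**2 = (8 + 3/8)**2 = (67/8)**2 = 4489/64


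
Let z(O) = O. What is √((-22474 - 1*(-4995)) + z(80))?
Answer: I*√17399 ≈ 131.91*I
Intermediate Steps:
√((-22474 - 1*(-4995)) + z(80)) = √((-22474 - 1*(-4995)) + 80) = √((-22474 + 4995) + 80) = √(-17479 + 80) = √(-17399) = I*√17399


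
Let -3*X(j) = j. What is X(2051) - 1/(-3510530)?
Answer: -7200097027/10531590 ≈ -683.67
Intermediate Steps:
X(j) = -j/3
X(2051) - 1/(-3510530) = -⅓*2051 - 1/(-3510530) = -2051/3 - 1*(-1/3510530) = -2051/3 + 1/3510530 = -7200097027/10531590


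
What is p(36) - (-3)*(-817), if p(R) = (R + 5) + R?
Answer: -2374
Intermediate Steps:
p(R) = 5 + 2*R (p(R) = (5 + R) + R = 5 + 2*R)
p(36) - (-3)*(-817) = (5 + 2*36) - (-3)*(-817) = (5 + 72) - 1*2451 = 77 - 2451 = -2374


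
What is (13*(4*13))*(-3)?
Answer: -2028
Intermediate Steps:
(13*(4*13))*(-3) = (13*52)*(-3) = 676*(-3) = -2028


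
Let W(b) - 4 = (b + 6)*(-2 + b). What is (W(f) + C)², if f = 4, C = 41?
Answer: 4225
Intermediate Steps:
W(b) = 4 + (-2 + b)*(6 + b) (W(b) = 4 + (b + 6)*(-2 + b) = 4 + (6 + b)*(-2 + b) = 4 + (-2 + b)*(6 + b))
(W(f) + C)² = ((-8 + 4² + 4*4) + 41)² = ((-8 + 16 + 16) + 41)² = (24 + 41)² = 65² = 4225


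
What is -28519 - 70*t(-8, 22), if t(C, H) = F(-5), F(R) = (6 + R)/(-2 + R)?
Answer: -28509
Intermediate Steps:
F(R) = (6 + R)/(-2 + R)
t(C, H) = -⅐ (t(C, H) = (6 - 5)/(-2 - 5) = 1/(-7) = -⅐*1 = -⅐)
-28519 - 70*t(-8, 22) = -28519 - 70*(-1)/7 = -28519 - 1*(-10) = -28519 + 10 = -28509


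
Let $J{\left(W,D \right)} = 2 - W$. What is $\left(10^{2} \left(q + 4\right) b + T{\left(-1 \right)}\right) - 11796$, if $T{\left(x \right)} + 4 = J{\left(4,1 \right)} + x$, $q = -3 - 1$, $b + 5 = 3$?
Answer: $-11803$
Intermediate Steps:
$b = -2$ ($b = -5 + 3 = -2$)
$q = -4$
$T{\left(x \right)} = -6 + x$ ($T{\left(x \right)} = -4 + \left(\left(2 - 4\right) + x\right) = -4 + \left(-2 + x\right) = -6 + x$)
$\left(10^{2} \left(q + 4\right) b + T{\left(-1 \right)}\right) - 11796 = \left(10^{2} \left(-4 + 4\right) \left(-2\right) - 7\right) - 11796 = \left(100 \cdot 0 \left(-2\right) - 7\right) - 11796 = \left(100 \cdot 0 - 7\right) - 11796 = \left(0 - 7\right) - 11796 = -7 - 11796 = -11803$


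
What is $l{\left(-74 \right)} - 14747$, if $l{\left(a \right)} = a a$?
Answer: $-9271$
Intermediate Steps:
$l{\left(a \right)} = a^{2}$
$l{\left(-74 \right)} - 14747 = \left(-74\right)^{2} - 14747 = 5476 - 14747 = -9271$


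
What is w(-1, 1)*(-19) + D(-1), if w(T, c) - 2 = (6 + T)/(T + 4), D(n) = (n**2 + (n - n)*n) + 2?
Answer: -200/3 ≈ -66.667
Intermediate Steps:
D(n) = 2 + n**2 (D(n) = (n**2 + 0*n) + 2 = (n**2 + 0) + 2 = n**2 + 2 = 2 + n**2)
w(T, c) = 2 + (6 + T)/(4 + T) (w(T, c) = 2 + (6 + T)/(T + 4) = 2 + (6 + T)/(4 + T))
w(-1, 1)*(-19) + D(-1) = ((14 + 3*(-1))/(4 - 1))*(-19) + (2 + (-1)**2) = ((14 - 3)/3)*(-19) + (2 + 1) = ((1/3)*11)*(-19) + 3 = (11/3)*(-19) + 3 = -209/3 + 3 = -200/3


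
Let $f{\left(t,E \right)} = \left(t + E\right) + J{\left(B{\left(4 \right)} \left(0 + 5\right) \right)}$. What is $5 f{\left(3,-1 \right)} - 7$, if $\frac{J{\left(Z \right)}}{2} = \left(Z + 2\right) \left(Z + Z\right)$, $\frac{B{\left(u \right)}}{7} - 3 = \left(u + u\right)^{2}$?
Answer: $110074303$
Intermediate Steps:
$B{\left(u \right)} = 21 + 28 u^{2}$ ($B{\left(u \right)} = 21 + 7 \left(u + u\right)^{2} = 21 + 7 \left(2 u\right)^{2} = 21 + 7 \cdot 4 u^{2} = 21 + 28 u^{2}$)
$J{\left(Z \right)} = 4 Z \left(2 + Z\right)$ ($J{\left(Z \right)} = 2 \left(Z + 2\right) \left(Z + Z\right) = 2 \left(2 + Z\right) 2 Z = 2 \cdot 2 Z \left(2 + Z\right) = 4 Z \left(2 + Z\right)$)
$f{\left(t,E \right)} = 22014860 + E + t$ ($f{\left(t,E \right)} = \left(t + E\right) + 4 \left(21 + 28 \cdot 4^{2}\right) \left(0 + 5\right) \left(2 + \left(21 + 28 \cdot 4^{2}\right) \left(0 + 5\right)\right) = \left(E + t\right) + 4 \left(21 + 28 \cdot 16\right) 5 \left(2 + \left(21 + 28 \cdot 16\right) 5\right) = \left(E + t\right) + 4 \left(21 + 448\right) 5 \left(2 + \left(21 + 448\right) 5\right) = \left(E + t\right) + 4 \cdot 469 \cdot 5 \left(2 + 469 \cdot 5\right) = \left(E + t\right) + 4 \cdot 2345 \left(2 + 2345\right) = \left(E + t\right) + 4 \cdot 2345 \cdot 2347 = \left(E + t\right) + 22014860 = 22014860 + E + t$)
$5 f{\left(3,-1 \right)} - 7 = 5 \left(22014860 - 1 + 3\right) - 7 = 5 \cdot 22014862 - 7 = 110074310 - 7 = 110074303$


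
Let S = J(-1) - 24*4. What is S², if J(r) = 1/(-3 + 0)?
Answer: 83521/9 ≈ 9280.1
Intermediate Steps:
J(r) = -⅓ (J(r) = 1/(-3) = -⅓)
S = -289/3 (S = -⅓ - 24*4 = -⅓ - 96 = -289/3 ≈ -96.333)
S² = (-289/3)² = 83521/9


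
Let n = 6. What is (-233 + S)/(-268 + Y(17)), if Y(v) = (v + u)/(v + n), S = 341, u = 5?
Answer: -1242/3071 ≈ -0.40443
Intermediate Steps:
Y(v) = (5 + v)/(6 + v) (Y(v) = (v + 5)/(v + 6) = (5 + v)/(6 + v))
(-233 + S)/(-268 + Y(17)) = (-233 + 341)/(-268 + (5 + 17)/(6 + 17)) = 108/(-268 + 22/23) = 108/(-6142/23) = 108*(-23/6142) = -1242/3071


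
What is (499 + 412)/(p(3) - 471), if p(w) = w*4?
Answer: -911/459 ≈ -1.9847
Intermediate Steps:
p(w) = 4*w
(499 + 412)/(p(3) - 471) = (499 + 412)/(4*3 - 471) = 911/(12 - 471) = 911/(-459) = 911*(-1/459) = -911/459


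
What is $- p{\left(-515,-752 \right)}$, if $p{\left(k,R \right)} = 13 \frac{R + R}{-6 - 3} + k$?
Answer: $- \frac{14917}{9} \approx -1657.4$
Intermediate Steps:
$p{\left(k,R \right)} = k - \frac{26 R}{9}$ ($p{\left(k,R \right)} = 13 \frac{2 R}{-9} + k = 13 \cdot 2 R \left(- \frac{1}{9}\right) + k = 13 \left(- \frac{2 R}{9}\right) + k = - \frac{26 R}{9} + k = k - \frac{26 R}{9}$)
$- p{\left(-515,-752 \right)} = - (-515 - - \frac{19552}{9}) = - (-515 + \frac{19552}{9}) = \left(-1\right) \frac{14917}{9} = - \frac{14917}{9}$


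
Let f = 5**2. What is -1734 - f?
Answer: -1759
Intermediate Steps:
f = 25
-1734 - f = -1734 - 1*25 = -1734 - 25 = -1759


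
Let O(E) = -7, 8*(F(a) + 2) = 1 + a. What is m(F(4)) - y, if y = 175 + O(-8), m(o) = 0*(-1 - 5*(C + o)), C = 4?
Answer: -168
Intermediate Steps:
F(a) = -15/8 + a/8 (F(a) = -2 + (1 + a)/8 = -2 + (⅛ + a/8) = -15/8 + a/8)
m(o) = 0 (m(o) = 0*(-1 - 5*(4 + o)) = 0*(-1 + (-20 - 5*o)) = 0*(-21 - 5*o) = 0)
y = 168 (y = 175 - 7 = 168)
m(F(4)) - y = 0 - 1*168 = 0 - 168 = -168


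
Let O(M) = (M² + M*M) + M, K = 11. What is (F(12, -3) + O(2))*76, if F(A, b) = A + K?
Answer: 2508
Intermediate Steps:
F(A, b) = 11 + A (F(A, b) = A + 11 = 11 + A)
O(M) = M + 2*M² (O(M) = (M² + M²) + M = 2*M² + M = M + 2*M²)
(F(12, -3) + O(2))*76 = ((11 + 12) + 2*(1 + 2*2))*76 = (23 + 2*(1 + 4))*76 = (23 + 2*5)*76 = (23 + 10)*76 = 33*76 = 2508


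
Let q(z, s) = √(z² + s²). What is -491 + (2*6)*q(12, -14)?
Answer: -491 + 24*√85 ≈ -269.73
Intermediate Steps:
q(z, s) = √(s² + z²)
-491 + (2*6)*q(12, -14) = -491 + (2*6)*√((-14)² + 12²) = -491 + 12*√(196 + 144) = -491 + 12*√340 = -491 + 12*(2*√85) = -491 + 24*√85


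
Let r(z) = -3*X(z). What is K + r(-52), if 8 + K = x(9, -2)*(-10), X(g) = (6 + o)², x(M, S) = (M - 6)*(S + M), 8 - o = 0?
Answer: -806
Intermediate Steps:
o = 8 (o = 8 - 1*0 = 8 + 0 = 8)
x(M, S) = (-6 + M)*(M + S)
X(g) = 196 (X(g) = (6 + 8)² = 14² = 196)
r(z) = -588 (r(z) = -3*196 = -588)
K = -218 (K = -8 + (9² - 6*9 - 6*(-2) + 9*(-2))*(-10) = -8 + (81 - 54 + 12 - 18)*(-10) = -8 + 21*(-10) = -8 - 210 = -218)
K + r(-52) = -218 - 588 = -806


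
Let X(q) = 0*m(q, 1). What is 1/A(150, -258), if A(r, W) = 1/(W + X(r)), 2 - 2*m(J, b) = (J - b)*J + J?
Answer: -258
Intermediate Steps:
m(J, b) = 1 - J/2 - J*(J - b)/2 (m(J, b) = 1 - ((J - b)*J + J)/2 = 1 - (J*(J - b) + J)/2 = 1 - (J + J*(J - b))/2 = 1 + (-J/2 - J*(J - b)/2) = 1 - J/2 - J*(J - b)/2)
X(q) = 0 (X(q) = 0*(1 - q/2 - q**2/2 + (1/2)*q*1) = 0*(1 - q/2 - q**2/2 + q/2) = 0*(1 - q**2/2) = 0)
A(r, W) = 1/W (A(r, W) = 1/(W + 0) = 1/W)
1/A(150, -258) = 1/(1/(-258)) = 1/(-1/258) = -258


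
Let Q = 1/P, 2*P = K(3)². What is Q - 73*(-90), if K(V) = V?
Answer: 59132/9 ≈ 6570.2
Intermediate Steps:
P = 9/2 (P = (½)*3² = (½)*9 = 9/2 ≈ 4.5000)
Q = 2/9 (Q = 1/(9/2) = 2/9 ≈ 0.22222)
Q - 73*(-90) = 2/9 - 73*(-90) = 2/9 + 6570 = 59132/9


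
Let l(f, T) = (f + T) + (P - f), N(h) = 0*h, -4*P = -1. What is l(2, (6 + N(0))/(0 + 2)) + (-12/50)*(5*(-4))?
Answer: 161/20 ≈ 8.0500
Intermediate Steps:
P = ¼ (P = -¼*(-1) = ¼ ≈ 0.25000)
N(h) = 0
l(f, T) = ¼ + T (l(f, T) = (f + T) + (¼ - f) = (T + f) + (¼ - f) = ¼ + T)
l(2, (6 + N(0))/(0 + 2)) + (-12/50)*(5*(-4)) = (¼ + (6 + 0)/(0 + 2)) + (-12/50)*(5*(-4)) = (¼ + 6/2) - 12*1/50*(-20) = (¼ + 6*(½)) - 6/25*(-20) = (¼ + 3) + 24/5 = 13/4 + 24/5 = 161/20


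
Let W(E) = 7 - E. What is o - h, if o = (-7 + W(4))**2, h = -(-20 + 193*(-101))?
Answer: -19497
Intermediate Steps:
h = 19513 (h = -(-20 - 19493) = -1*(-19513) = 19513)
o = 16 (o = (-7 + (7 - 1*4))**2 = (-7 + (7 - 4))**2 = (-7 + 3)**2 = (-4)**2 = 16)
o - h = 16 - 1*19513 = 16 - 19513 = -19497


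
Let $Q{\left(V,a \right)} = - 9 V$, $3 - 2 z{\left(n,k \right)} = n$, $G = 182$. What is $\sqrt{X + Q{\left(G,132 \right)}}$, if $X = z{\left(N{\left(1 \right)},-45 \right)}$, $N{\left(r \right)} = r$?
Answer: $i \sqrt{1637} \approx 40.46 i$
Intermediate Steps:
$z{\left(n,k \right)} = \frac{3}{2} - \frac{n}{2}$
$X = 1$ ($X = \frac{3}{2} - \frac{1}{2} = 1$)
$\sqrt{X + Q{\left(G,132 \right)}} = \sqrt{1 - 1638} = \sqrt{-1637} = i \sqrt{1637}$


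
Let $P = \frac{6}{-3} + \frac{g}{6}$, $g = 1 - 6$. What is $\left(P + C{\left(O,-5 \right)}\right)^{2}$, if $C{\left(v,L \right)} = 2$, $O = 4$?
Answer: $\frac{25}{36} \approx 0.69444$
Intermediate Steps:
$g = -5$ ($g = 1 - 6 = -5$)
$P = - \frac{17}{6}$ ($P = \frac{6}{-3} - \frac{5}{6} = 6 \left(- \frac{1}{3}\right) - \frac{5}{6} = -2 - \frac{5}{6} = - \frac{17}{6} \approx -2.8333$)
$\left(P + C{\left(O,-5 \right)}\right)^{2} = \left(- \frac{17}{6} + 2\right)^{2} = \left(- \frac{5}{6}\right)^{2} = \frac{25}{36}$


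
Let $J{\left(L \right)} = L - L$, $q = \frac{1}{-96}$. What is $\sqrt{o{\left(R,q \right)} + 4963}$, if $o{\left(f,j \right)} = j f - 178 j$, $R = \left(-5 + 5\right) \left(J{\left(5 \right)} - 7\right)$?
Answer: $\frac{\sqrt{714939}}{12} \approx 70.462$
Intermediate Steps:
$q = - \frac{1}{96} \approx -0.010417$
$J{\left(L \right)} = 0$
$R = 0$ ($R = \left(-5 + 5\right) \left(0 - 7\right) = 0 \left(-7\right) = 0$)
$o{\left(f,j \right)} = - 178 j + f j$ ($o{\left(f,j \right)} = f j - 178 j = - 178 j + f j$)
$\sqrt{o{\left(R,q \right)} + 4963} = \sqrt{- \frac{-178 + 0}{96} + 4963} = \sqrt{\left(- \frac{1}{96}\right) \left(-178\right) + 4963} = \sqrt{\frac{89}{48} + 4963} = \sqrt{\frac{238313}{48}} = \frac{\sqrt{714939}}{12}$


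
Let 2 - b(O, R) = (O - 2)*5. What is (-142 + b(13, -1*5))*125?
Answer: -24375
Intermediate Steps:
b(O, R) = 12 - 5*O (b(O, R) = 2 - (O - 2)*5 = 2 - (-2 + O)*5 = 2 - (-10 + 5*O) = 2 + (10 - 5*O) = 12 - 5*O)
(-142 + b(13, -1*5))*125 = (-142 + (12 - 5*13))*125 = (-142 + (12 - 65))*125 = (-142 - 53)*125 = -195*125 = -24375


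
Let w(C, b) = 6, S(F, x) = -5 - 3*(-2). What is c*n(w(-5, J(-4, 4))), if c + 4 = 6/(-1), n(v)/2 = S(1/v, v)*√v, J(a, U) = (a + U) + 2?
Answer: -20*√6 ≈ -48.990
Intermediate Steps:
J(a, U) = 2 + U + a (J(a, U) = (U + a) + 2 = 2 + U + a)
S(F, x) = 1 (S(F, x) = -5 + 6 = 1)
n(v) = 2*√v (n(v) = 2*(1*√v) = 2*√v)
c = -10 (c = -4 + 6/(-1) = -4 + 6*(-1) = -4 - 6 = -10)
c*n(w(-5, J(-4, 4))) = -20*√6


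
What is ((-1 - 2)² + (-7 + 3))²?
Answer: 25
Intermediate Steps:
((-1 - 2)² + (-7 + 3))² = ((-3)² - 4)² = (9 - 4)² = 5² = 25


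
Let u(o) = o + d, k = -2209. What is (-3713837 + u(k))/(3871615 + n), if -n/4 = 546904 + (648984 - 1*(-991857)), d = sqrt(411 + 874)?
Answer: 1238682/1626455 - sqrt(1285)/4879365 ≈ 0.76158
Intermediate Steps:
d = sqrt(1285) ≈ 35.847
u(o) = o + sqrt(1285)
n = -8750980 (n = -4*(546904 + (648984 - 1*(-991857))) = -4*(546904 + (648984 + 991857)) = -4*(546904 + 1640841) = -4*2187745 = -8750980)
(-3713837 + u(k))/(3871615 + n) = (-3713837 + (-2209 + sqrt(1285)))/(3871615 - 8750980) = (-3716046 + sqrt(1285))/(-4879365) = (-3716046 + sqrt(1285))*(-1/4879365) = 1238682/1626455 - sqrt(1285)/4879365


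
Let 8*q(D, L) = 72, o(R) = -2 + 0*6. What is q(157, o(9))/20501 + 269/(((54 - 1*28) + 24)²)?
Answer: 5537269/51252500 ≈ 0.10804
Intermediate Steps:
o(R) = -2 (o(R) = -2 + 0 = -2)
q(D, L) = 9 (q(D, L) = (⅛)*72 = 9)
q(157, o(9))/20501 + 269/(((54 - 1*28) + 24)²) = 9/20501 + 269/(((54 - 1*28) + 24)²) = 9*(1/20501) + 269/(((54 - 28) + 24)²) = 9/20501 + 269/((26 + 24)²) = 9/20501 + 269/(50²) = 9/20501 + 269/2500 = 5537269/51252500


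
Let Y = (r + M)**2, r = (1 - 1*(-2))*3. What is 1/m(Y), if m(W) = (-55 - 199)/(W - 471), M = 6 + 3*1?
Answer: 147/254 ≈ 0.57874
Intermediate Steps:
r = 9 (r = (1 + 2)*3 = 3*3 = 9)
M = 9 (M = 6 + 3 = 9)
Y = 324 (Y = (9 + 9)**2 = 18**2 = 324)
m(W) = -254/(-471 + W)
1/m(Y) = 1/(-254/(-471 + 324)) = 1/(-254/(-147)) = 1/(-254*(-1/147)) = 1/(254/147) = 147/254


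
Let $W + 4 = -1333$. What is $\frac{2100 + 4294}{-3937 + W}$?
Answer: $- \frac{3197}{2637} \approx -1.2124$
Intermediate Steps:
$W = -1337$ ($W = -4 - 1333 = -1337$)
$\frac{2100 + 4294}{-3937 + W} = \frac{2100 + 4294}{-3937 - 1337} = \frac{6394}{-5274} = 6394 \left(- \frac{1}{5274}\right) = - \frac{3197}{2637}$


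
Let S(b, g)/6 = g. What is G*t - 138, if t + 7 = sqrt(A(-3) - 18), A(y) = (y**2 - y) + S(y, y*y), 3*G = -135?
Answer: 177 - 180*sqrt(3) ≈ -134.77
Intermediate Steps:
S(b, g) = 6*g
G = -45 (G = (1/3)*(-135) = -45)
A(y) = -y + 7*y**2 (A(y) = (y**2 - y) + 6*(y*y) = (y**2 - y) + 6*y**2 = -y + 7*y**2)
t = -7 + 4*sqrt(3) (t = -7 + sqrt(-3*(-1 + 7*(-3)) - 18) = -7 + sqrt(-3*(-1 - 21) - 18) = -7 + sqrt(-3*(-22) - 18) = -7 + sqrt(66 - 18) = -7 + sqrt(48) = -7 + 4*sqrt(3) ≈ -0.071797)
G*t - 138 = -45*(-7 + 4*sqrt(3)) - 138 = (315 - 180*sqrt(3)) - 138 = 177 - 180*sqrt(3)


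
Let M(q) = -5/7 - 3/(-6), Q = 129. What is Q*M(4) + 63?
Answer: 495/14 ≈ 35.357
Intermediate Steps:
M(q) = -3/14 (M(q) = -5*⅐ - 3*(-⅙) = -5/7 + ½ = -3/14)
Q*M(4) + 63 = 129*(-3/14) + 63 = -387/14 + 63 = 495/14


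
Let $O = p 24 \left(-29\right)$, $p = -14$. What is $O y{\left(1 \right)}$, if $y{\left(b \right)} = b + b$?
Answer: $19488$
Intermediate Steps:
$y{\left(b \right)} = 2 b$
$O = 9744$ ($O = \left(-14\right) 24 \left(-29\right) = \left(-336\right) \left(-29\right) = 9744$)
$O y{\left(1 \right)} = 9744 \cdot 2 \cdot 1 = 9744 \cdot 2 = 19488$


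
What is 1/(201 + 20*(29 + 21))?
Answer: 1/1201 ≈ 0.00083264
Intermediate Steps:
1/(201 + 20*(29 + 21)) = 1/(201 + 20*50) = 1/(201 + 1000) = 1/1201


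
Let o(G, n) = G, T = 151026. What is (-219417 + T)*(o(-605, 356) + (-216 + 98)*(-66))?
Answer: -491252553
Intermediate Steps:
(-219417 + T)*(o(-605, 356) + (-216 + 98)*(-66)) = (-219417 + 151026)*(-605 + (-216 + 98)*(-66)) = -68391*(-605 - 118*(-66)) = -68391*(-605 + 7788) = -68391*7183 = -491252553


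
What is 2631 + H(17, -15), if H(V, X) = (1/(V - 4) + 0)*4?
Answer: 34207/13 ≈ 2631.3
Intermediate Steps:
H(V, X) = 4/(-4 + V) (H(V, X) = (1/(-4 + V) + 0)*4 = 4/(-4 + V))
2631 + H(17, -15) = 2631 + 4/(-4 + 17) = 2631 + 4/13 = 34207/13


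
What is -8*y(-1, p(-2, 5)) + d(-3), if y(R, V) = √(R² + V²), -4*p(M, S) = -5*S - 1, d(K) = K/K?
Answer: 1 - 4*√173 ≈ -51.612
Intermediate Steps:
d(K) = 1
p(M, S) = ¼ + 5*S/4 (p(M, S) = -(-5*S - 1)/4 = -(-1 - 5*S)/4 = ¼ + 5*S/4)
-8*y(-1, p(-2, 5)) + d(-3) = -8*√((-1)² + (¼ + (5/4)*5)²) + 1 = -8*√(1 + (¼ + 25/4)²) + 1 = -8*√(1 + (13/2)²) + 1 = -8*√(1 + 169/4) + 1 = -4*√173 + 1 = 1 - 4*√173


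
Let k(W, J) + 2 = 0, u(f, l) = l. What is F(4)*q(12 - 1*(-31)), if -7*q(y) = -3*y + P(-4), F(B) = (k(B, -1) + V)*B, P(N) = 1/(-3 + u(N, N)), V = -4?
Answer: -21696/49 ≈ -442.78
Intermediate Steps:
k(W, J) = -2 (k(W, J) = -2 + 0 = -2)
P(N) = 1/(-3 + N)
F(B) = -6*B (F(B) = (-2 - 4)*B = -6*B)
q(y) = 1/49 + 3*y/7 (q(y) = -(-3*y + 1/(-3 - 4))/7 = -(-3*y + 1/(-7))/7 = -(-3*y - 1/7)/7 = -(-1/7 - 3*y)/7 = 1/49 + 3*y/7)
F(4)*q(12 - 1*(-31)) = (-6*4)*(1/49 + 3*(12 - 1*(-31))/7) = -24*(1/49 + 3*(12 + 31)/7) = -24*(1/49 + (3/7)*43) = -24*(1/49 + 129/7) = -24*904/49 = -21696/49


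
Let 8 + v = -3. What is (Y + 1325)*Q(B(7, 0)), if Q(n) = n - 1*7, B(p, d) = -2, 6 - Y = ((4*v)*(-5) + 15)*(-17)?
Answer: -47934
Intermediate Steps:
v = -11 (v = -8 - 3 = -11)
Y = 4001 (Y = 6 - ((4*(-11))*(-5) + 15)*(-17) = 6 - (-44*(-5) + 15)*(-17) = 6 - (220 + 15)*(-17) = 6 - 235*(-17) = 6 - 1*(-3995) = 6 + 3995 = 4001)
Q(n) = -7 + n (Q(n) = n - 7 = -7 + n)
(Y + 1325)*Q(B(7, 0)) = (4001 + 1325)*(-7 - 2) = 5326*(-9) = -47934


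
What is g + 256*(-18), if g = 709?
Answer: -3899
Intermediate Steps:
g + 256*(-18) = 709 + 256*(-18) = 709 - 4608 = -3899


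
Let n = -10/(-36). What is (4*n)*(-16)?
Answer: -160/9 ≈ -17.778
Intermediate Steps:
n = 5/18 (n = -10*(-1/36) = 5/18 ≈ 0.27778)
(4*n)*(-16) = (4*(5/18))*(-16) = (10/9)*(-16) = -160/9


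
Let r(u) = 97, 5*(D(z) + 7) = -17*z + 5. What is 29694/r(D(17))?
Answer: 29694/97 ≈ 306.12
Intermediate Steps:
D(z) = -6 - 17*z/5 (D(z) = -7 + (-17*z + 5)/5 = -7 + (5 - 17*z)/5 = -7 + (1 - 17*z/5) = -6 - 17*z/5)
29694/r(D(17)) = 29694/97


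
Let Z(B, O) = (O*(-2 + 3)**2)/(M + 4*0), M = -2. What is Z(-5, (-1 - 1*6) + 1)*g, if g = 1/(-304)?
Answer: -3/304 ≈ -0.0098684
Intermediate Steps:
g = -1/304 ≈ -0.0032895
Z(B, O) = -O/2 (Z(B, O) = (O*(-2 + 3)**2)/(-2 + 4*0) = (O*1**2)/(-2 + 0) = (O*1)/(-2) = O*(-1/2) = -O/2)
Z(-5, (-1 - 1*6) + 1)*g = -((-1 - 1*6) + 1)/2*(-1/304) = -((-1 - 6) + 1)/2*(-1/304) = -(-7 + 1)/2*(-1/304) = -1/2*(-6)*(-1/304) = 3*(-1/304) = -3/304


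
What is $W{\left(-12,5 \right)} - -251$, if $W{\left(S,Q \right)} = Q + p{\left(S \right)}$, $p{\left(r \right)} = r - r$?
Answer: $256$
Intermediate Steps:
$p{\left(r \right)} = 0$
$W{\left(S,Q \right)} = Q$ ($W{\left(S,Q \right)} = Q + 0 = Q$)
$W{\left(-12,5 \right)} - -251 = 5 - -251 = 5 + 251 = 256$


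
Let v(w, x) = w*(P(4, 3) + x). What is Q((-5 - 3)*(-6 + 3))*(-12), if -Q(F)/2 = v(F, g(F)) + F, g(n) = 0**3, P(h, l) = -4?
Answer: -1728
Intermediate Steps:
g(n) = 0
v(w, x) = w*(-4 + x)
Q(F) = 6*F (Q(F) = -2*(F*(-4 + 0) + F) = -2*(F*(-4) + F) = -2*(-4*F + F) = -(-6)*F = 6*F)
Q((-5 - 3)*(-6 + 3))*(-12) = (6*((-5 - 3)*(-6 + 3)))*(-12) = (6*(-8*(-3)))*(-12) = (6*24)*(-12) = 144*(-12) = -1728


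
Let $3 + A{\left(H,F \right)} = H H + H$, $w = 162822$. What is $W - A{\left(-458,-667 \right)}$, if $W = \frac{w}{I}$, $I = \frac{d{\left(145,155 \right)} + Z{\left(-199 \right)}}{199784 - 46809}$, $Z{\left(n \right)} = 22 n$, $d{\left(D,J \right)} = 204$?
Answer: $- \frac{12890663086}{2087} \approx -6.1766 \cdot 10^{6}$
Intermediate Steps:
$I = - \frac{4174}{152975}$ ($I = \frac{204 + 22 \left(-199\right)}{199784 - 46809} = \frac{204 - 4378}{152975} = \left(-4174\right) \frac{1}{152975} = - \frac{4174}{152975} \approx -0.027286$)
$A{\left(H,F \right)} = -3 + H + H^{2}$ ($A{\left(H,F \right)} = -3 + \left(H H + H\right) = -3 + \left(H^{2} + H\right) = -3 + \left(H + H^{2}\right) = -3 + H + H^{2}$)
$W = - \frac{12453847725}{2087}$ ($W = \frac{162822}{- \frac{4174}{152975}} = 162822 \left(- \frac{152975}{4174}\right) = - \frac{12453847725}{2087} \approx -5.9673 \cdot 10^{6}$)
$W - A{\left(-458,-667 \right)} = - \frac{12453847725}{2087} - \left(-3 - 458 + \left(-458\right)^{2}\right) = - \frac{12453847725}{2087} - \left(-3 - 458 + 209764\right) = - \frac{12453847725}{2087} - 209303 = - \frac{12890663086}{2087}$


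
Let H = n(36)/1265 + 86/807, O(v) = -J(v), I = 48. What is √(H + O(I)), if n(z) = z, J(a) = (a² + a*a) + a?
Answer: I*√4852086082157490/1020855 ≈ 68.234*I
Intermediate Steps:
J(a) = a + 2*a² (J(a) = (a² + a²) + a = 2*a² + a = a + 2*a²)
O(v) = -v*(1 + 2*v)
H = 137842/1020855 (H = 36/1265 + 86/807 = 137842/1020855 ≈ 0.13503)
√(H + O(I)) = √(137842/1020855 - 1*48*(1 + 2*48)) = √(137842/1020855 - 1*48*(1 + 96)) = √(137842/1020855 - 1*48*97) = √(137842/1020855 - 4656) = √(-4752963038/1020855) = I*√4852086082157490/1020855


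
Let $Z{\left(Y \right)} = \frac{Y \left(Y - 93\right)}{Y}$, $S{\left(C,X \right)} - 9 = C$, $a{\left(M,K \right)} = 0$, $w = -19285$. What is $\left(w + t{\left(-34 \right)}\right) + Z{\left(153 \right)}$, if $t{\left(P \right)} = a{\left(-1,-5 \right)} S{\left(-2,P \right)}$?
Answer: $-19225$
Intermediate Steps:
$S{\left(C,X \right)} = 9 + C$
$Z{\left(Y \right)} = -93 + Y$ ($Z{\left(Y \right)} = \frac{Y \left(-93 + Y\right)}{Y} = -93 + Y$)
$t{\left(P \right)} = 0$ ($t{\left(P \right)} = 0 \left(9 - 2\right) = 0 \cdot 7 = 0$)
$\left(w + t{\left(-34 \right)}\right) + Z{\left(153 \right)} = \left(-19285 + 0\right) + \left(-93 + 153\right) = -19285 + 60 = -19225$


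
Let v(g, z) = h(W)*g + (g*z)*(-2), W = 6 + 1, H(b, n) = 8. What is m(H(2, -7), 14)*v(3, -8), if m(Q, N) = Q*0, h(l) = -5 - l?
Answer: 0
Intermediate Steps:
W = 7
m(Q, N) = 0
v(g, z) = -12*g - 2*g*z (v(g, z) = (-5 - 1*7)*g + (g*z)*(-2) = (-5 - 7)*g - 2*g*z = -12*g - 2*g*z)
m(H(2, -7), 14)*v(3, -8) = 0*(-2*3*(6 - 8)) = 0*(-2*3*(-2)) = 0*12 = 0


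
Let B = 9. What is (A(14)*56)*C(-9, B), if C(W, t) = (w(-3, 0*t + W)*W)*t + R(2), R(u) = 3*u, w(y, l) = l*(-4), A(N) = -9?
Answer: 1466640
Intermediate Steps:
w(y, l) = -4*l
C(W, t) = 6 - 4*t*W² (C(W, t) = ((-4*(0*t + W))*W)*t + 3*2 = ((-4*(0 + W))*W)*t + 6 = ((-4*W)*W)*t + 6 = (-4*W²)*t + 6 = -4*t*W² + 6 = 6 - 4*t*W²)
(A(14)*56)*C(-9, B) = (-9*56)*(6 - 4*9*(-9)²) = -504*(6 - 4*9*81) = -504*(6 - 2916) = -504*(-2910) = 1466640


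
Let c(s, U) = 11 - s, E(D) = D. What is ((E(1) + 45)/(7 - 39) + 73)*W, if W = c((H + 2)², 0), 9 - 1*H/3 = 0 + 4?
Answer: -159155/8 ≈ -19894.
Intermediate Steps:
H = 15 (H = 27 - 3*(0 + 4) = 27 - 3*4 = 27 - 12 = 15)
W = -278 (W = 11 - (15 + 2)² = 11 - 1*17² = 11 - 1*289 = 11 - 289 = -278)
((E(1) + 45)/(7 - 39) + 73)*W = ((1 + 45)/(7 - 39) + 73)*(-278) = (46/(-32) + 73)*(-278) = (46*(-1/32) + 73)*(-278) = (-23/16 + 73)*(-278) = (1145/16)*(-278) = -159155/8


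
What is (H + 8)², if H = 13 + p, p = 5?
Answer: 676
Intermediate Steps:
H = 18 (H = 13 + 5 = 18)
(H + 8)² = (18 + 8)² = 26² = 676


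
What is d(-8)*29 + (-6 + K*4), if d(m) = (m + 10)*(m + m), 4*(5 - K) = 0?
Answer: -914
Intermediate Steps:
K = 5 (K = 5 - 1/4*0 = 5 + 0 = 5)
d(m) = 2*m*(10 + m) (d(m) = (10 + m)*(2*m) = 2*m*(10 + m))
d(-8)*29 + (-6 + K*4) = (2*(-8)*(10 - 8))*29 + (-6 + 5*4) = (2*(-8)*2)*29 + (-6 + 20) = -32*29 + 14 = -928 + 14 = -914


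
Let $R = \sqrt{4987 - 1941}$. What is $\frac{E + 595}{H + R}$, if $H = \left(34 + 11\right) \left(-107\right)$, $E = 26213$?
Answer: $- \frac{129080520}{23181179} - \frac{26808 \sqrt{3046}}{23181179} \approx -5.6322$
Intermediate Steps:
$R = \sqrt{3046} \approx 55.191$
$H = -4815$ ($H = 45 \left(-107\right) = -4815$)
$\frac{E + 595}{H + R} = \frac{26213 + 595}{-4815 + \sqrt{3046}} = \frac{26808}{-4815 + \sqrt{3046}}$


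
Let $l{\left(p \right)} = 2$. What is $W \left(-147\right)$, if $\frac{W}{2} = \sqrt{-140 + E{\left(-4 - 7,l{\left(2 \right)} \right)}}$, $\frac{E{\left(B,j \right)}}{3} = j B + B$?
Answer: $- 294 i \sqrt{239} \approx - 4545.1 i$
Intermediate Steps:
$E{\left(B,j \right)} = 3 B + 3 B j$ ($E{\left(B,j \right)} = 3 \left(j B + B\right) = 3 \left(B j + B\right) = 3 \left(B + B j\right) = 3 B + 3 B j$)
$W = 2 i \sqrt{239}$ ($W = 2 \sqrt{-140 + 3 \left(-4 - 7\right) \left(1 + 2\right)} = 2 \sqrt{-140 + 3 \left(-4 - 7\right) 3} = 2 \sqrt{-140 + 3 \left(-11\right) 3} = 2 \sqrt{-140 - 99} = 2 \sqrt{-239} = 2 i \sqrt{239} \approx 30.919 i$)
$W \left(-147\right) = 2 i \sqrt{239} \left(-147\right) = - 294 i \sqrt{239}$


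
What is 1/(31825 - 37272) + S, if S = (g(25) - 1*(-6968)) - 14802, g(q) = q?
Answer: -42535624/5447 ≈ -7809.0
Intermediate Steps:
S = -7809 (S = (25 - 1*(-6968)) - 14802 = (25 + 6968) - 14802 = 6993 - 14802 = -7809)
1/(31825 - 37272) + S = 1/(31825 - 37272) - 7809 = 1/(-5447) - 7809 = -1/5447 - 7809 = -42535624/5447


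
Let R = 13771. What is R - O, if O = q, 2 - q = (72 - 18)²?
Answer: 16685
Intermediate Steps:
q = -2914 (q = 2 - (72 - 18)² = 2 - 1*54² = 2 - 1*2916 = 2 - 2916 = -2914)
O = -2914
R - O = 13771 - 1*(-2914) = 13771 + 2914 = 16685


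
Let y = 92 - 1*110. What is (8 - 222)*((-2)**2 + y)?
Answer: 2996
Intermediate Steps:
y = -18 (y = 92 - 110 = -18)
(8 - 222)*((-2)**2 + y) = (8 - 222)*((-2)**2 - 18) = -214*(4 - 18) = -214*(-14) = 2996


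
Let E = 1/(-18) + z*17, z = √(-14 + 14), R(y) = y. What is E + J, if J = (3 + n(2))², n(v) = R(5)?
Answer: 1151/18 ≈ 63.944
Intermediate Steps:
n(v) = 5
z = 0 (z = √0 = 0)
E = -1/18 (E = 1/(-18) + 0*17 = -1/18 + 0 = -1/18 ≈ -0.055556)
J = 64 (J = (3 + 5)² = 8² = 64)
E + J = -1/18 + 64 = 1151/18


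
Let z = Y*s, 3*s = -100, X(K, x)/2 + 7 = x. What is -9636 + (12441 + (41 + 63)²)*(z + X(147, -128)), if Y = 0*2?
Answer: -6289026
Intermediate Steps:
X(K, x) = -14 + 2*x
s = -100/3 (s = (⅓)*(-100) = -100/3 ≈ -33.333)
Y = 0
z = 0 (z = 0*(-100/3) = 0)
-9636 + (12441 + (41 + 63)²)*(z + X(147, -128)) = -9636 + (12441 + (41 + 63)²)*(0 + (-14 + 2*(-128))) = -9636 + (12441 + 104²)*(0 + (-14 - 256)) = -9636 + (12441 + 10816)*(0 - 270) = -9636 + 23257*(-270) = -9636 - 6279390 = -6289026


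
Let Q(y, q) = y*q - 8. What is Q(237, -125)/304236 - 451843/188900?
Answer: -17883072581/7183772550 ≈ -2.4894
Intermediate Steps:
Q(y, q) = -8 + q*y (Q(y, q) = q*y - 8 = -8 + q*y)
Q(237, -125)/304236 - 451843/188900 = (-8 - 125*237)/304236 - 451843/188900 = (-8 - 29625)*(1/304236) - 451843*1/188900 = -29633*1/304236 - 451843/188900 = -29633/304236 - 451843/188900 = -17883072581/7183772550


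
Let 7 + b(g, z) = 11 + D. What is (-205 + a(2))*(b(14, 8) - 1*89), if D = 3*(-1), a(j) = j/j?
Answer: 17952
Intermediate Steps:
a(j) = 1
D = -3
b(g, z) = 1 (b(g, z) = -7 + (11 - 3) = -7 + 8 = 1)
(-205 + a(2))*(b(14, 8) - 1*89) = (-205 + 1)*(1 - 1*89) = -204*(1 - 89) = -204*(-88) = 17952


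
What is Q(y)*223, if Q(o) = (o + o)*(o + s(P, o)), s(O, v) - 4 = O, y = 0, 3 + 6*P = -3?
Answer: 0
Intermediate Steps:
P = -1 (P = -½ + (⅙)*(-3) = -½ - ½ = -1)
s(O, v) = 4 + O
Q(o) = 2*o*(3 + o) (Q(o) = (o + o)*(o + (4 - 1)) = (2*o)*(o + 3) = (2*o)*(3 + o) = 2*o*(3 + o))
Q(y)*223 = (2*0*(3 + 0))*223 = (2*0*3)*223 = 0*223 = 0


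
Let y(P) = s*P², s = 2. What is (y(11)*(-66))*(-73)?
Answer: 1165956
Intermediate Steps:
y(P) = 2*P²
(y(11)*(-66))*(-73) = ((2*11²)*(-66))*(-73) = ((2*121)*(-66))*(-73) = (242*(-66))*(-73) = -15972*(-73) = 1165956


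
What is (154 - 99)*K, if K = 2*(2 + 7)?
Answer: 990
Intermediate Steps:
K = 18 (K = 2*9 = 18)
(154 - 99)*K = (154 - 99)*18 = 55*18 = 990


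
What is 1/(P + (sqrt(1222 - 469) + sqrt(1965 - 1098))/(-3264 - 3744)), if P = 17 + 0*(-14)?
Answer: -7008/(-119136 + sqrt(753) + 17*sqrt(3)) ≈ 0.058852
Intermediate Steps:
P = 17 (P = 17 + 0 = 17)
1/(P + (sqrt(1222 - 469) + sqrt(1965 - 1098))/(-3264 - 3744)) = 1/(17 + (sqrt(1222 - 469) + sqrt(1965 - 1098))/(-3264 - 3744)) = 1/(17 + (sqrt(753) + sqrt(867))/(-7008)) = 1/(17 + (sqrt(753) + 17*sqrt(3))*(-1/7008)) = 1/(17 + (-17*sqrt(3)/7008 - sqrt(753)/7008)) = 1/(17 - 17*sqrt(3)/7008 - sqrt(753)/7008)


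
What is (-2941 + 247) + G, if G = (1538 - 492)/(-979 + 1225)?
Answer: -330839/123 ≈ -2689.7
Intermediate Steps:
G = 523/123 (G = 1046/246 = 1046*(1/246) = 523/123 ≈ 4.2520)
(-2941 + 247) + G = (-2941 + 247) + 523/123 = -2694 + 523/123 = -330839/123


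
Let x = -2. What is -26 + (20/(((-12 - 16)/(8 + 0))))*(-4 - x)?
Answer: -102/7 ≈ -14.571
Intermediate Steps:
-26 + (20/(((-12 - 16)/(8 + 0))))*(-4 - x) = -26 + (20/(((-12 - 16)/(8 + 0))))*(-4 - 1*(-2)) = -26 + (20/((-28/8)))*(-4 + 2) = -26 + (20/((-28*1/8)))*(-2) = -26 + (20/(-7/2))*(-2) = -26 + (20*(-2/7))*(-2) = -26 - 40/7*(-2) = -26 + 80/7 = -102/7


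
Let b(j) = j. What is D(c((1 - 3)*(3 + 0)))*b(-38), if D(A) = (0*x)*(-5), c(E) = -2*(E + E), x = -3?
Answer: 0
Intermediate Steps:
c(E) = -4*E
D(A) = 0 (D(A) = (0*(-3))*(-5) = 0*(-5) = 0)
D(c((1 - 3)*(3 + 0)))*b(-38) = 0*(-38) = 0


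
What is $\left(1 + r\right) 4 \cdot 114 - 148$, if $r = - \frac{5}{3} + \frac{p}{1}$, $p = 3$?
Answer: $916$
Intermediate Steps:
$r = \frac{4}{3}$ ($r = - \frac{5}{3} + \frac{3}{1} = \left(-5\right) \frac{1}{3} + 3 \cdot 1 = - \frac{5}{3} + 3 = \frac{4}{3} \approx 1.3333$)
$\left(1 + r\right) 4 \cdot 114 - 148 = \left(1 + \frac{4}{3}\right) 4 \cdot 114 - 148 = \frac{7}{3} \cdot 4 \cdot 114 - 148 = \frac{28}{3} \cdot 114 - 148 = 1064 - 148 = 916$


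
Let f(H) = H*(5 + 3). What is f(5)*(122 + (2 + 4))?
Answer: 5120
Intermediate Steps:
f(H) = 8*H (f(H) = H*8 = 8*H)
f(5)*(122 + (2 + 4)) = (8*5)*(122 + (2 + 4)) = 40*(122 + 6) = 40*128 = 5120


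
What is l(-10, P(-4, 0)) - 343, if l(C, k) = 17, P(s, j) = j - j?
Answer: -326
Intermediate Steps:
P(s, j) = 0
l(-10, P(-4, 0)) - 343 = 17 - 343 = -326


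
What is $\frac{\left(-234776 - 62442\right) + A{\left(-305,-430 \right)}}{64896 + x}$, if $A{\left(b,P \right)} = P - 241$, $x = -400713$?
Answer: $\frac{297889}{335817} \approx 0.88706$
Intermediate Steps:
$A{\left(b,P \right)} = -241 + P$ ($A{\left(b,P \right)} = P - 241 = -241 + P$)
$\frac{\left(-234776 - 62442\right) + A{\left(-305,-430 \right)}}{64896 + x} = \frac{\left(-234776 - 62442\right) - 671}{64896 - 400713} = \frac{-297218 - 671}{-335817} = \left(-297889\right) \left(- \frac{1}{335817}\right) = \frac{297889}{335817}$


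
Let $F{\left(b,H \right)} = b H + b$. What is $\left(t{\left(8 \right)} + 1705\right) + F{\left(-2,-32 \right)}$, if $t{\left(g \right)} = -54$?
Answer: $1713$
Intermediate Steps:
$F{\left(b,H \right)} = b + H b$ ($F{\left(b,H \right)} = H b + b = b + H b$)
$\left(t{\left(8 \right)} + 1705\right) + F{\left(-2,-32 \right)} = \left(-54 + 1705\right) - 2 \left(1 - 32\right) = 1651 - -62 = 1651 + 62 = 1713$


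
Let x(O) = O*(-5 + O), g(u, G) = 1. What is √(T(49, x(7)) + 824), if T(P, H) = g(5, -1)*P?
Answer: 3*√97 ≈ 29.547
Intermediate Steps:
T(P, H) = P (T(P, H) = 1*P = P)
√(T(49, x(7)) + 824) = √(49 + 824) = √873 = 3*√97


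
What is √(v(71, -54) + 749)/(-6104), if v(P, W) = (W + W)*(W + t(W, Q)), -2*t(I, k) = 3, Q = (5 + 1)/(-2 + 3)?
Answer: -√6743/6104 ≈ -0.013453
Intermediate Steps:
Q = 6 (Q = 6/1 = 6*1 = 6)
t(I, k) = -3/2 (t(I, k) = -½*3 = -3/2)
v(P, W) = 2*W*(-3/2 + W) (v(P, W) = (W + W)*(W - 3/2) = (2*W)*(-3/2 + W) = 2*W*(-3/2 + W))
√(v(71, -54) + 749)/(-6104) = √(-54*(-3 + 2*(-54)) + 749)/(-6104) = √(-54*(-3 - 108) + 749)*(-1/6104) = √(-54*(-111) + 749)*(-1/6104) = √(5994 + 749)*(-1/6104) = √6743*(-1/6104) = -√6743/6104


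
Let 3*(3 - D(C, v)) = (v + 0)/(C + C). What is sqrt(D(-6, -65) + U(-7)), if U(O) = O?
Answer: I*sqrt(209)/6 ≈ 2.4095*I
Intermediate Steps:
D(C, v) = 3 - v/(6*C) (D(C, v) = 3 - (v + 0)/(3*(C + C)) = 3 - v/(3*(2*C)) = 3 - v*1/(2*C)/3 = 3 - v/(6*C))
sqrt(D(-6, -65) + U(-7)) = sqrt((3 - 1/6*(-65)/(-6)) - 7) = sqrt((3 - 1/6*(-65)*(-1/6)) - 7) = sqrt((3 - 65/36) - 7) = sqrt(43/36 - 7) = sqrt(-209/36) = I*sqrt(209)/6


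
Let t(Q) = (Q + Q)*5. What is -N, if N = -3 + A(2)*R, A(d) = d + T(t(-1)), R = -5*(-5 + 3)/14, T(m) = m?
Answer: 61/7 ≈ 8.7143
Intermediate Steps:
t(Q) = 10*Q (t(Q) = (2*Q)*5 = 10*Q)
R = 5/7 (R = -5*(-2)*(1/14) = 10*(1/14) = 5/7 ≈ 0.71429)
A(d) = -10 + d (A(d) = d + 10*(-1) = d - 10 = -10 + d)
N = -61/7 (N = -3 + (-10 + 2)*(5/7) = -3 - 8*5/7 = -3 - 40/7 = -61/7 ≈ -8.7143)
-N = -1*(-61/7) = 61/7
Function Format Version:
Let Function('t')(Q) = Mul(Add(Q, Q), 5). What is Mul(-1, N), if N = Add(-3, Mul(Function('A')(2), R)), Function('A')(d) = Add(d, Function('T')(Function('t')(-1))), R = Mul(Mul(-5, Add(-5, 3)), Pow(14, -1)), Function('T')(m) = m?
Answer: Rational(61, 7) ≈ 8.7143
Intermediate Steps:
Function('t')(Q) = Mul(10, Q) (Function('t')(Q) = Mul(Mul(2, Q), 5) = Mul(10, Q))
R = Rational(5, 7) (R = Mul(Mul(-5, -2), Rational(1, 14)) = Mul(10, Rational(1, 14)) = Rational(5, 7) ≈ 0.71429)
Function('A')(d) = Add(-10, d) (Function('A')(d) = Add(d, Mul(10, -1)) = Add(d, -10) = Add(-10, d))
N = Rational(-61, 7) (N = Add(-3, Mul(Add(-10, 2), Rational(5, 7))) = Add(-3, Mul(-8, Rational(5, 7))) = Add(-3, Rational(-40, 7)) = Rational(-61, 7) ≈ -8.7143)
Mul(-1, N) = Mul(-1, Rational(-61, 7)) = Rational(61, 7)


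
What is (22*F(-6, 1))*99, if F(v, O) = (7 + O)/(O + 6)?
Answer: 17424/7 ≈ 2489.1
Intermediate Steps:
F(v, O) = (7 + O)/(6 + O)
(22*F(-6, 1))*99 = (22*((7 + 1)/(6 + 1)))*99 = (22*(8/7))*99 = (176/7)*99 = 17424/7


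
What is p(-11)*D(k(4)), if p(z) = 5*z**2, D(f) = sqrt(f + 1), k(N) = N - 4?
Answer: 605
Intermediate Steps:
k(N) = -4 + N
D(f) = sqrt(1 + f)
p(-11)*D(k(4)) = (5*(-11)**2)*sqrt(1 + (-4 + 4)) = (5*121)*sqrt(1 + 0) = 605*sqrt(1) = 605*1 = 605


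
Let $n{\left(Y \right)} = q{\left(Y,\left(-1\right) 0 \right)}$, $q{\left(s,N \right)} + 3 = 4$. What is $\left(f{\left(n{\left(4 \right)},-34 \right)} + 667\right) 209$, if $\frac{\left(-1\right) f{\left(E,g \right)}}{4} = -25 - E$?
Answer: $161139$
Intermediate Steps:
$q{\left(s,N \right)} = 1$ ($q{\left(s,N \right)} = -3 + 4 = 1$)
$n{\left(Y \right)} = 1$
$f{\left(E,g \right)} = 100 + 4 E$ ($f{\left(E,g \right)} = - 4 \left(-25 - E\right) = 100 + 4 E$)
$\left(f{\left(n{\left(4 \right)},-34 \right)} + 667\right) 209 = \left(\left(100 + 4 \cdot 1\right) + 667\right) 209 = \left(\left(100 + 4\right) + 667\right) 209 = \left(104 + 667\right) 209 = 771 \cdot 209 = 161139$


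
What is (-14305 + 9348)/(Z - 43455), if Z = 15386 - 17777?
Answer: 4957/45846 ≈ 0.10812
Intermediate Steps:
Z = -2391
(-14305 + 9348)/(Z - 43455) = (-14305 + 9348)/(-2391 - 43455) = -4957/(-45846) = -4957*(-1/45846) = 4957/45846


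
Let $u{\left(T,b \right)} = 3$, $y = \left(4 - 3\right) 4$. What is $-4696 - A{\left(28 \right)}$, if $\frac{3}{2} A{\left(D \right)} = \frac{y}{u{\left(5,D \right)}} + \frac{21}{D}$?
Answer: $- \frac{84553}{18} \approx -4697.4$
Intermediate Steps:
$y = 4$ ($y = 1 \cdot 4 = 4$)
$A{\left(D \right)} = \frac{8}{9} + \frac{14}{D}$ ($A{\left(D \right)} = \frac{2 \left(\frac{4}{3} + \frac{21}{D}\right)}{3} = \frac{8}{9} + \frac{14}{D}$)
$-4696 - A{\left(28 \right)} = -4696 - \left(\frac{8}{9} + \frac{14}{28}\right) = -4696 - \left(\frac{8}{9} + 14 \cdot \frac{1}{28}\right) = -4696 - \left(\frac{8}{9} + \frac{1}{2}\right) = -4696 - \frac{25}{18} = - \frac{84553}{18}$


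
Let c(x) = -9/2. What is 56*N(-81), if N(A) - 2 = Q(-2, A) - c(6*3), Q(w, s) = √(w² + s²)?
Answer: 364 + 56*√6565 ≈ 4901.4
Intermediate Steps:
c(x) = -9/2 (c(x) = -9*½ = -9/2)
Q(w, s) = √(s² + w²)
N(A) = 13/2 + √(4 + A²) (N(A) = 2 + (√(A² + (-2)²) - 1*(-9/2)) = 2 + (√(A² + 4) + 9/2) = 2 + (√(4 + A²) + 9/2) = 2 + (9/2 + √(4 + A²)) = 13/2 + √(4 + A²))
56*N(-81) = 56*(13/2 + √(4 + (-81)²)) = 56*(13/2 + √(4 + 6561)) = 56*(13/2 + √6565) = 364 + 56*√6565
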